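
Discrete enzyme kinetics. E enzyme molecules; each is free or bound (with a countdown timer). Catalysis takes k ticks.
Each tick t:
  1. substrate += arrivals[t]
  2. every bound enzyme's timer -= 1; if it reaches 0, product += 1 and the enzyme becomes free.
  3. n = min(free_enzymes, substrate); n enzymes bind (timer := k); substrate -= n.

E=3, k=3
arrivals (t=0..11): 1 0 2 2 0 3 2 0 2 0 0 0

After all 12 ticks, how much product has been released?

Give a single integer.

t=0: arr=1 -> substrate=0 bound=1 product=0
t=1: arr=0 -> substrate=0 bound=1 product=0
t=2: arr=2 -> substrate=0 bound=3 product=0
t=3: arr=2 -> substrate=1 bound=3 product=1
t=4: arr=0 -> substrate=1 bound=3 product=1
t=5: arr=3 -> substrate=2 bound=3 product=3
t=6: arr=2 -> substrate=3 bound=3 product=4
t=7: arr=0 -> substrate=3 bound=3 product=4
t=8: arr=2 -> substrate=3 bound=3 product=6
t=9: arr=0 -> substrate=2 bound=3 product=7
t=10: arr=0 -> substrate=2 bound=3 product=7
t=11: arr=0 -> substrate=0 bound=3 product=9

Answer: 9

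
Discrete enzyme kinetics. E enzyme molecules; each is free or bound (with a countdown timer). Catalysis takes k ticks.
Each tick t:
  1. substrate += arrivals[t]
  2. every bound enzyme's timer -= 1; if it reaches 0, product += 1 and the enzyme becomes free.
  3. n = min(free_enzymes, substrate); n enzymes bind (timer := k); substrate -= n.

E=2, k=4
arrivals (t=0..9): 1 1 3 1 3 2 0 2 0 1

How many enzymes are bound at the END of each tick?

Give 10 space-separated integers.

t=0: arr=1 -> substrate=0 bound=1 product=0
t=1: arr=1 -> substrate=0 bound=2 product=0
t=2: arr=3 -> substrate=3 bound=2 product=0
t=3: arr=1 -> substrate=4 bound=2 product=0
t=4: arr=3 -> substrate=6 bound=2 product=1
t=5: arr=2 -> substrate=7 bound=2 product=2
t=6: arr=0 -> substrate=7 bound=2 product=2
t=7: arr=2 -> substrate=9 bound=2 product=2
t=8: arr=0 -> substrate=8 bound=2 product=3
t=9: arr=1 -> substrate=8 bound=2 product=4

Answer: 1 2 2 2 2 2 2 2 2 2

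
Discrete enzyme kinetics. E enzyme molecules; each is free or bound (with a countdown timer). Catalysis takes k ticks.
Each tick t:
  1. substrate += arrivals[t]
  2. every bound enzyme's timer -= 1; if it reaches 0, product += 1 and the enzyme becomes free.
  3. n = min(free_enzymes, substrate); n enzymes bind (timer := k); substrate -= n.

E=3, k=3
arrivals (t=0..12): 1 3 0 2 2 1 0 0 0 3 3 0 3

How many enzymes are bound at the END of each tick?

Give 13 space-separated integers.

t=0: arr=1 -> substrate=0 bound=1 product=0
t=1: arr=3 -> substrate=1 bound=3 product=0
t=2: arr=0 -> substrate=1 bound=3 product=0
t=3: arr=2 -> substrate=2 bound=3 product=1
t=4: arr=2 -> substrate=2 bound=3 product=3
t=5: arr=1 -> substrate=3 bound=3 product=3
t=6: arr=0 -> substrate=2 bound=3 product=4
t=7: arr=0 -> substrate=0 bound=3 product=6
t=8: arr=0 -> substrate=0 bound=3 product=6
t=9: arr=3 -> substrate=2 bound=3 product=7
t=10: arr=3 -> substrate=3 bound=3 product=9
t=11: arr=0 -> substrate=3 bound=3 product=9
t=12: arr=3 -> substrate=5 bound=3 product=10

Answer: 1 3 3 3 3 3 3 3 3 3 3 3 3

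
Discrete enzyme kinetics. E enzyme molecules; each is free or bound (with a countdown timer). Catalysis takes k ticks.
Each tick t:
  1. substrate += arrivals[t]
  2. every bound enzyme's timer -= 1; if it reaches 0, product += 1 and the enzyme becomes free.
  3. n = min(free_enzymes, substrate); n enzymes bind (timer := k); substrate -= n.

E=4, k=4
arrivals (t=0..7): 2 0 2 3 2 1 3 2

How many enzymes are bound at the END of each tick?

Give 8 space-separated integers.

Answer: 2 2 4 4 4 4 4 4

Derivation:
t=0: arr=2 -> substrate=0 bound=2 product=0
t=1: arr=0 -> substrate=0 bound=2 product=0
t=2: arr=2 -> substrate=0 bound=4 product=0
t=3: arr=3 -> substrate=3 bound=4 product=0
t=4: arr=2 -> substrate=3 bound=4 product=2
t=5: arr=1 -> substrate=4 bound=4 product=2
t=6: arr=3 -> substrate=5 bound=4 product=4
t=7: arr=2 -> substrate=7 bound=4 product=4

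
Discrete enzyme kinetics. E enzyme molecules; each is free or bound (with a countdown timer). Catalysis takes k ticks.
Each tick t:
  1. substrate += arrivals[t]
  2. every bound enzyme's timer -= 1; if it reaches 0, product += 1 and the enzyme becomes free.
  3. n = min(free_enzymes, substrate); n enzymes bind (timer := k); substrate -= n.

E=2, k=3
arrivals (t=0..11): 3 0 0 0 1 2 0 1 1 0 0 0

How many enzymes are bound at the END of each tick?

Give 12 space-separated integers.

t=0: arr=3 -> substrate=1 bound=2 product=0
t=1: arr=0 -> substrate=1 bound=2 product=0
t=2: arr=0 -> substrate=1 bound=2 product=0
t=3: arr=0 -> substrate=0 bound=1 product=2
t=4: arr=1 -> substrate=0 bound=2 product=2
t=5: arr=2 -> substrate=2 bound=2 product=2
t=6: arr=0 -> substrate=1 bound=2 product=3
t=7: arr=1 -> substrate=1 bound=2 product=4
t=8: arr=1 -> substrate=2 bound=2 product=4
t=9: arr=0 -> substrate=1 bound=2 product=5
t=10: arr=0 -> substrate=0 bound=2 product=6
t=11: arr=0 -> substrate=0 bound=2 product=6

Answer: 2 2 2 1 2 2 2 2 2 2 2 2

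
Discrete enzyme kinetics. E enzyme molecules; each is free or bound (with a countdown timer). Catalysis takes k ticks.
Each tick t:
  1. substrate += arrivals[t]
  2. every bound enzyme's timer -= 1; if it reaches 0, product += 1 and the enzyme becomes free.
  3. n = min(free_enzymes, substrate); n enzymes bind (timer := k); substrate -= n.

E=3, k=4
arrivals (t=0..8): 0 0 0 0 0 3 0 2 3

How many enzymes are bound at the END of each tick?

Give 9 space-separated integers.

t=0: arr=0 -> substrate=0 bound=0 product=0
t=1: arr=0 -> substrate=0 bound=0 product=0
t=2: arr=0 -> substrate=0 bound=0 product=0
t=3: arr=0 -> substrate=0 bound=0 product=0
t=4: arr=0 -> substrate=0 bound=0 product=0
t=5: arr=3 -> substrate=0 bound=3 product=0
t=6: arr=0 -> substrate=0 bound=3 product=0
t=7: arr=2 -> substrate=2 bound=3 product=0
t=8: arr=3 -> substrate=5 bound=3 product=0

Answer: 0 0 0 0 0 3 3 3 3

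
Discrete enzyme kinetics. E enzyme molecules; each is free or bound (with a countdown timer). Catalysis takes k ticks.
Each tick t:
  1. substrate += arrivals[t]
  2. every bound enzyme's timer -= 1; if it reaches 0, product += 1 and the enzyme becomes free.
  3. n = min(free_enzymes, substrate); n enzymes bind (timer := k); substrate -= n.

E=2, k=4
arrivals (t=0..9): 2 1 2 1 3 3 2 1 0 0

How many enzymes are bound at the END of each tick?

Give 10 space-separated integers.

t=0: arr=2 -> substrate=0 bound=2 product=0
t=1: arr=1 -> substrate=1 bound=2 product=0
t=2: arr=2 -> substrate=3 bound=2 product=0
t=3: arr=1 -> substrate=4 bound=2 product=0
t=4: arr=3 -> substrate=5 bound=2 product=2
t=5: arr=3 -> substrate=8 bound=2 product=2
t=6: arr=2 -> substrate=10 bound=2 product=2
t=7: arr=1 -> substrate=11 bound=2 product=2
t=8: arr=0 -> substrate=9 bound=2 product=4
t=9: arr=0 -> substrate=9 bound=2 product=4

Answer: 2 2 2 2 2 2 2 2 2 2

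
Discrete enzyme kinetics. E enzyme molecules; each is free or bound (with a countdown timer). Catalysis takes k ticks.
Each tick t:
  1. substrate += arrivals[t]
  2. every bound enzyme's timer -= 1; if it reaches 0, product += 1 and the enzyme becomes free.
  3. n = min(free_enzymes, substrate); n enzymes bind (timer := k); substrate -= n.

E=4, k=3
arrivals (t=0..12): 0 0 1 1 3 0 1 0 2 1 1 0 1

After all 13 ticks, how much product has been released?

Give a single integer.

t=0: arr=0 -> substrate=0 bound=0 product=0
t=1: arr=0 -> substrate=0 bound=0 product=0
t=2: arr=1 -> substrate=0 bound=1 product=0
t=3: arr=1 -> substrate=0 bound=2 product=0
t=4: arr=3 -> substrate=1 bound=4 product=0
t=5: arr=0 -> substrate=0 bound=4 product=1
t=6: arr=1 -> substrate=0 bound=4 product=2
t=7: arr=0 -> substrate=0 bound=2 product=4
t=8: arr=2 -> substrate=0 bound=3 product=5
t=9: arr=1 -> substrate=0 bound=3 product=6
t=10: arr=1 -> substrate=0 bound=4 product=6
t=11: arr=0 -> substrate=0 bound=2 product=8
t=12: arr=1 -> substrate=0 bound=2 product=9

Answer: 9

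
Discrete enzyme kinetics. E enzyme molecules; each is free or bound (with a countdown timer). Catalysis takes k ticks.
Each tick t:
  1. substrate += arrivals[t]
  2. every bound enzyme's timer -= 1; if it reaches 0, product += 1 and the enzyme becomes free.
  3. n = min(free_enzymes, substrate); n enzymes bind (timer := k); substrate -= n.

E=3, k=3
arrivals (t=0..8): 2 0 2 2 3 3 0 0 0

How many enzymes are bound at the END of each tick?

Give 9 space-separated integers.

t=0: arr=2 -> substrate=0 bound=2 product=0
t=1: arr=0 -> substrate=0 bound=2 product=0
t=2: arr=2 -> substrate=1 bound=3 product=0
t=3: arr=2 -> substrate=1 bound=3 product=2
t=4: arr=3 -> substrate=4 bound=3 product=2
t=5: arr=3 -> substrate=6 bound=3 product=3
t=6: arr=0 -> substrate=4 bound=3 product=5
t=7: arr=0 -> substrate=4 bound=3 product=5
t=8: arr=0 -> substrate=3 bound=3 product=6

Answer: 2 2 3 3 3 3 3 3 3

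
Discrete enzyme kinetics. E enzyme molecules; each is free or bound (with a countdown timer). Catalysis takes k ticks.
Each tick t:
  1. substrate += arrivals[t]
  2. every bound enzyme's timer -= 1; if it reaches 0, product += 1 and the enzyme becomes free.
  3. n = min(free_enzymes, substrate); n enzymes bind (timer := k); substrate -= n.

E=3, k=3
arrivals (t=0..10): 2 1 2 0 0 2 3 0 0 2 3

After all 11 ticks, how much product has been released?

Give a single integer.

Answer: 8

Derivation:
t=0: arr=2 -> substrate=0 bound=2 product=0
t=1: arr=1 -> substrate=0 bound=3 product=0
t=2: arr=2 -> substrate=2 bound=3 product=0
t=3: arr=0 -> substrate=0 bound=3 product=2
t=4: arr=0 -> substrate=0 bound=2 product=3
t=5: arr=2 -> substrate=1 bound=3 product=3
t=6: arr=3 -> substrate=2 bound=3 product=5
t=7: arr=0 -> substrate=2 bound=3 product=5
t=8: arr=0 -> substrate=1 bound=3 product=6
t=9: arr=2 -> substrate=1 bound=3 product=8
t=10: arr=3 -> substrate=4 bound=3 product=8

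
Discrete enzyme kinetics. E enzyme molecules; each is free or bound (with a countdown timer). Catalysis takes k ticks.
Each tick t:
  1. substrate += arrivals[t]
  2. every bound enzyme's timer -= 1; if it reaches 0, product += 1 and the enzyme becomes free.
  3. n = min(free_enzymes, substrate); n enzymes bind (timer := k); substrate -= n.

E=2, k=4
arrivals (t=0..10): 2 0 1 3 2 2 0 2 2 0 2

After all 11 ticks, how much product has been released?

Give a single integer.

t=0: arr=2 -> substrate=0 bound=2 product=0
t=1: arr=0 -> substrate=0 bound=2 product=0
t=2: arr=1 -> substrate=1 bound=2 product=0
t=3: arr=3 -> substrate=4 bound=2 product=0
t=4: arr=2 -> substrate=4 bound=2 product=2
t=5: arr=2 -> substrate=6 bound=2 product=2
t=6: arr=0 -> substrate=6 bound=2 product=2
t=7: arr=2 -> substrate=8 bound=2 product=2
t=8: arr=2 -> substrate=8 bound=2 product=4
t=9: arr=0 -> substrate=8 bound=2 product=4
t=10: arr=2 -> substrate=10 bound=2 product=4

Answer: 4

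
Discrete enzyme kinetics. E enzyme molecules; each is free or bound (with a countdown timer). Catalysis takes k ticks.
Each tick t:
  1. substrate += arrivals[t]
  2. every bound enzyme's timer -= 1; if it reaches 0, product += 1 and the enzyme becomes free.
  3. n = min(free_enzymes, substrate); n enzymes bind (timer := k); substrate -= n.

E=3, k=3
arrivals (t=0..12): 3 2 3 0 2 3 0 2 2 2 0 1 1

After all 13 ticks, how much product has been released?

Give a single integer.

Answer: 12

Derivation:
t=0: arr=3 -> substrate=0 bound=3 product=0
t=1: arr=2 -> substrate=2 bound=3 product=0
t=2: arr=3 -> substrate=5 bound=3 product=0
t=3: arr=0 -> substrate=2 bound=3 product=3
t=4: arr=2 -> substrate=4 bound=3 product=3
t=5: arr=3 -> substrate=7 bound=3 product=3
t=6: arr=0 -> substrate=4 bound=3 product=6
t=7: arr=2 -> substrate=6 bound=3 product=6
t=8: arr=2 -> substrate=8 bound=3 product=6
t=9: arr=2 -> substrate=7 bound=3 product=9
t=10: arr=0 -> substrate=7 bound=3 product=9
t=11: arr=1 -> substrate=8 bound=3 product=9
t=12: arr=1 -> substrate=6 bound=3 product=12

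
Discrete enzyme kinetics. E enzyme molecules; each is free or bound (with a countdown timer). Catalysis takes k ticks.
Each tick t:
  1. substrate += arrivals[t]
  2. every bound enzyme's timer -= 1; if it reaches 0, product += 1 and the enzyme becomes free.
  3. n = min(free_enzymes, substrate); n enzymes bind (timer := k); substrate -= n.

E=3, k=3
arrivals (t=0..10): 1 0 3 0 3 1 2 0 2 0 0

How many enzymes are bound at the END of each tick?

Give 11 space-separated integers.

Answer: 1 1 3 3 3 3 3 3 3 3 3

Derivation:
t=0: arr=1 -> substrate=0 bound=1 product=0
t=1: arr=0 -> substrate=0 bound=1 product=0
t=2: arr=3 -> substrate=1 bound=3 product=0
t=3: arr=0 -> substrate=0 bound=3 product=1
t=4: arr=3 -> substrate=3 bound=3 product=1
t=5: arr=1 -> substrate=2 bound=3 product=3
t=6: arr=2 -> substrate=3 bound=3 product=4
t=7: arr=0 -> substrate=3 bound=3 product=4
t=8: arr=2 -> substrate=3 bound=3 product=6
t=9: arr=0 -> substrate=2 bound=3 product=7
t=10: arr=0 -> substrate=2 bound=3 product=7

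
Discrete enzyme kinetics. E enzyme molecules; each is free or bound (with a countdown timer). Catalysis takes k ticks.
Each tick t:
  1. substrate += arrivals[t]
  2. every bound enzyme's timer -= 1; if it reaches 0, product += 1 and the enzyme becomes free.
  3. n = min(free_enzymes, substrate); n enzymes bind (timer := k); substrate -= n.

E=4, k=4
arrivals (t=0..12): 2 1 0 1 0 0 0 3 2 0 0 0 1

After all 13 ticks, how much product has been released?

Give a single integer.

t=0: arr=2 -> substrate=0 bound=2 product=0
t=1: arr=1 -> substrate=0 bound=3 product=0
t=2: arr=0 -> substrate=0 bound=3 product=0
t=3: arr=1 -> substrate=0 bound=4 product=0
t=4: arr=0 -> substrate=0 bound=2 product=2
t=5: arr=0 -> substrate=0 bound=1 product=3
t=6: arr=0 -> substrate=0 bound=1 product=3
t=7: arr=3 -> substrate=0 bound=3 product=4
t=8: arr=2 -> substrate=1 bound=4 product=4
t=9: arr=0 -> substrate=1 bound=4 product=4
t=10: arr=0 -> substrate=1 bound=4 product=4
t=11: arr=0 -> substrate=0 bound=2 product=7
t=12: arr=1 -> substrate=0 bound=2 product=8

Answer: 8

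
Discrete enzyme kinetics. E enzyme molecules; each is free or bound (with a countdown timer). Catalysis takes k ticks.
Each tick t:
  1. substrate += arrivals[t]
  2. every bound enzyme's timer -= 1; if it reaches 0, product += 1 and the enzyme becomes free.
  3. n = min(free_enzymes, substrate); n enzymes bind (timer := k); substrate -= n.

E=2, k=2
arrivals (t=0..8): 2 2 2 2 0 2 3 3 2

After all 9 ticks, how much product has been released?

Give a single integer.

t=0: arr=2 -> substrate=0 bound=2 product=0
t=1: arr=2 -> substrate=2 bound=2 product=0
t=2: arr=2 -> substrate=2 bound=2 product=2
t=3: arr=2 -> substrate=4 bound=2 product=2
t=4: arr=0 -> substrate=2 bound=2 product=4
t=5: arr=2 -> substrate=4 bound=2 product=4
t=6: arr=3 -> substrate=5 bound=2 product=6
t=7: arr=3 -> substrate=8 bound=2 product=6
t=8: arr=2 -> substrate=8 bound=2 product=8

Answer: 8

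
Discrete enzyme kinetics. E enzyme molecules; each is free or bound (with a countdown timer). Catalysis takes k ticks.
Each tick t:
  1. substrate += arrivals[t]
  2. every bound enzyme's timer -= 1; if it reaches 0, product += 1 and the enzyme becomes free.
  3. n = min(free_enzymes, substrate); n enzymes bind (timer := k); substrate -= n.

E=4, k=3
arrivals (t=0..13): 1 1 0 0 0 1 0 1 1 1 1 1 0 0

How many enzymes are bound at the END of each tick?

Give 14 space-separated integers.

Answer: 1 2 2 1 0 1 1 2 2 3 3 3 2 1

Derivation:
t=0: arr=1 -> substrate=0 bound=1 product=0
t=1: arr=1 -> substrate=0 bound=2 product=0
t=2: arr=0 -> substrate=0 bound=2 product=0
t=3: arr=0 -> substrate=0 bound=1 product=1
t=4: arr=0 -> substrate=0 bound=0 product=2
t=5: arr=1 -> substrate=0 bound=1 product=2
t=6: arr=0 -> substrate=0 bound=1 product=2
t=7: arr=1 -> substrate=0 bound=2 product=2
t=8: arr=1 -> substrate=0 bound=2 product=3
t=9: arr=1 -> substrate=0 bound=3 product=3
t=10: arr=1 -> substrate=0 bound=3 product=4
t=11: arr=1 -> substrate=0 bound=3 product=5
t=12: arr=0 -> substrate=0 bound=2 product=6
t=13: arr=0 -> substrate=0 bound=1 product=7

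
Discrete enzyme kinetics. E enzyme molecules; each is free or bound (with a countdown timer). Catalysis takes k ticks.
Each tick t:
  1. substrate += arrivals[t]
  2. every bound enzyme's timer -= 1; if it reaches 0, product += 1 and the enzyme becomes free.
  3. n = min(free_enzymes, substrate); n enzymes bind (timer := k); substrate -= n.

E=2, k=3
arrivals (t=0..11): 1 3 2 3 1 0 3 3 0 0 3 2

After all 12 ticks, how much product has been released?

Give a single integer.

t=0: arr=1 -> substrate=0 bound=1 product=0
t=1: arr=3 -> substrate=2 bound=2 product=0
t=2: arr=2 -> substrate=4 bound=2 product=0
t=3: arr=3 -> substrate=6 bound=2 product=1
t=4: arr=1 -> substrate=6 bound=2 product=2
t=5: arr=0 -> substrate=6 bound=2 product=2
t=6: arr=3 -> substrate=8 bound=2 product=3
t=7: arr=3 -> substrate=10 bound=2 product=4
t=8: arr=0 -> substrate=10 bound=2 product=4
t=9: arr=0 -> substrate=9 bound=2 product=5
t=10: arr=3 -> substrate=11 bound=2 product=6
t=11: arr=2 -> substrate=13 bound=2 product=6

Answer: 6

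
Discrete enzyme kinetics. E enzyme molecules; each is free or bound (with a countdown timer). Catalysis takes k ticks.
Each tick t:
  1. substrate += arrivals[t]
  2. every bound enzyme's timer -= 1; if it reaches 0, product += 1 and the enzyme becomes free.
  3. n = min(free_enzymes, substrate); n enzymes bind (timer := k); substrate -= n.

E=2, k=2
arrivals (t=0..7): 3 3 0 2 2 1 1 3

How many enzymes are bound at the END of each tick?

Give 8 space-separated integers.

Answer: 2 2 2 2 2 2 2 2

Derivation:
t=0: arr=3 -> substrate=1 bound=2 product=0
t=1: arr=3 -> substrate=4 bound=2 product=0
t=2: arr=0 -> substrate=2 bound=2 product=2
t=3: arr=2 -> substrate=4 bound=2 product=2
t=4: arr=2 -> substrate=4 bound=2 product=4
t=5: arr=1 -> substrate=5 bound=2 product=4
t=6: arr=1 -> substrate=4 bound=2 product=6
t=7: arr=3 -> substrate=7 bound=2 product=6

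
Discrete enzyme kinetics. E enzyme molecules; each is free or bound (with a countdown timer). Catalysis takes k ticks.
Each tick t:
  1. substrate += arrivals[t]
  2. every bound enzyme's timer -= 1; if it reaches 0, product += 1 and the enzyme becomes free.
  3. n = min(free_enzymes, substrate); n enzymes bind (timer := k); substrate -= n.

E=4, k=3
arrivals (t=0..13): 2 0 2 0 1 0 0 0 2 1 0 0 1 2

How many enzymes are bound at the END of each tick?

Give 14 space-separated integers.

t=0: arr=2 -> substrate=0 bound=2 product=0
t=1: arr=0 -> substrate=0 bound=2 product=0
t=2: arr=2 -> substrate=0 bound=4 product=0
t=3: arr=0 -> substrate=0 bound=2 product=2
t=4: arr=1 -> substrate=0 bound=3 product=2
t=5: arr=0 -> substrate=0 bound=1 product=4
t=6: arr=0 -> substrate=0 bound=1 product=4
t=7: arr=0 -> substrate=0 bound=0 product=5
t=8: arr=2 -> substrate=0 bound=2 product=5
t=9: arr=1 -> substrate=0 bound=3 product=5
t=10: arr=0 -> substrate=0 bound=3 product=5
t=11: arr=0 -> substrate=0 bound=1 product=7
t=12: arr=1 -> substrate=0 bound=1 product=8
t=13: arr=2 -> substrate=0 bound=3 product=8

Answer: 2 2 4 2 3 1 1 0 2 3 3 1 1 3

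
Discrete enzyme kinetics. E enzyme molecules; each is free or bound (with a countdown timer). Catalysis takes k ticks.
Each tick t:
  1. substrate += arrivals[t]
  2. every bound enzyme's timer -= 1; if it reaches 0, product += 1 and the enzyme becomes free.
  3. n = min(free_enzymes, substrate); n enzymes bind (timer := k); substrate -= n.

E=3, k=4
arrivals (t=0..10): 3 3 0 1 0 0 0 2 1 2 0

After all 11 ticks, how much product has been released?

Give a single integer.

Answer: 6

Derivation:
t=0: arr=3 -> substrate=0 bound=3 product=0
t=1: arr=3 -> substrate=3 bound=3 product=0
t=2: arr=0 -> substrate=3 bound=3 product=0
t=3: arr=1 -> substrate=4 bound=3 product=0
t=4: arr=0 -> substrate=1 bound=3 product=3
t=5: arr=0 -> substrate=1 bound=3 product=3
t=6: arr=0 -> substrate=1 bound=3 product=3
t=7: arr=2 -> substrate=3 bound=3 product=3
t=8: arr=1 -> substrate=1 bound=3 product=6
t=9: arr=2 -> substrate=3 bound=3 product=6
t=10: arr=0 -> substrate=3 bound=3 product=6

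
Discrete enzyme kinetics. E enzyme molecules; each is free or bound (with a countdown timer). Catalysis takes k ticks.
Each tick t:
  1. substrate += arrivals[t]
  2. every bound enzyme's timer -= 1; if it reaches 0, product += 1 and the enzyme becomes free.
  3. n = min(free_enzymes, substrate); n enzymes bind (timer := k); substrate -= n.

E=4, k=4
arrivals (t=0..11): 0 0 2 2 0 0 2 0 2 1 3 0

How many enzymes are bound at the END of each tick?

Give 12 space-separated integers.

t=0: arr=0 -> substrate=0 bound=0 product=0
t=1: arr=0 -> substrate=0 bound=0 product=0
t=2: arr=2 -> substrate=0 bound=2 product=0
t=3: arr=2 -> substrate=0 bound=4 product=0
t=4: arr=0 -> substrate=0 bound=4 product=0
t=5: arr=0 -> substrate=0 bound=4 product=0
t=6: arr=2 -> substrate=0 bound=4 product=2
t=7: arr=0 -> substrate=0 bound=2 product=4
t=8: arr=2 -> substrate=0 bound=4 product=4
t=9: arr=1 -> substrate=1 bound=4 product=4
t=10: arr=3 -> substrate=2 bound=4 product=6
t=11: arr=0 -> substrate=2 bound=4 product=6

Answer: 0 0 2 4 4 4 4 2 4 4 4 4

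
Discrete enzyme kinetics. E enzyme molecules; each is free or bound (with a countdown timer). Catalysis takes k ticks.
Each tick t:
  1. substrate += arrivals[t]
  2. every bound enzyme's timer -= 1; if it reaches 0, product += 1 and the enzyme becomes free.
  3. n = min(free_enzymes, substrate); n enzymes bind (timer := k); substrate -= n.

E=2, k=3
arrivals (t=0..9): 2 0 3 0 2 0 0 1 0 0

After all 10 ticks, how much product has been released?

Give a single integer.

Answer: 6

Derivation:
t=0: arr=2 -> substrate=0 bound=2 product=0
t=1: arr=0 -> substrate=0 bound=2 product=0
t=2: arr=3 -> substrate=3 bound=2 product=0
t=3: arr=0 -> substrate=1 bound=2 product=2
t=4: arr=2 -> substrate=3 bound=2 product=2
t=5: arr=0 -> substrate=3 bound=2 product=2
t=6: arr=0 -> substrate=1 bound=2 product=4
t=7: arr=1 -> substrate=2 bound=2 product=4
t=8: arr=0 -> substrate=2 bound=2 product=4
t=9: arr=0 -> substrate=0 bound=2 product=6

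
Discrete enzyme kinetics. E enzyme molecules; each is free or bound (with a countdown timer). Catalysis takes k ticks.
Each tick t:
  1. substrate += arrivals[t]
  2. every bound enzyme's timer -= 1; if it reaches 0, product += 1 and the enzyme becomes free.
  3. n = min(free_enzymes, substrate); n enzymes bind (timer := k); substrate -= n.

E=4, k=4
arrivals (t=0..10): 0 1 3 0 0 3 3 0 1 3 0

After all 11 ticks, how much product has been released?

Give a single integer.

Answer: 8

Derivation:
t=0: arr=0 -> substrate=0 bound=0 product=0
t=1: arr=1 -> substrate=0 bound=1 product=0
t=2: arr=3 -> substrate=0 bound=4 product=0
t=3: arr=0 -> substrate=0 bound=4 product=0
t=4: arr=0 -> substrate=0 bound=4 product=0
t=5: arr=3 -> substrate=2 bound=4 product=1
t=6: arr=3 -> substrate=2 bound=4 product=4
t=7: arr=0 -> substrate=2 bound=4 product=4
t=8: arr=1 -> substrate=3 bound=4 product=4
t=9: arr=3 -> substrate=5 bound=4 product=5
t=10: arr=0 -> substrate=2 bound=4 product=8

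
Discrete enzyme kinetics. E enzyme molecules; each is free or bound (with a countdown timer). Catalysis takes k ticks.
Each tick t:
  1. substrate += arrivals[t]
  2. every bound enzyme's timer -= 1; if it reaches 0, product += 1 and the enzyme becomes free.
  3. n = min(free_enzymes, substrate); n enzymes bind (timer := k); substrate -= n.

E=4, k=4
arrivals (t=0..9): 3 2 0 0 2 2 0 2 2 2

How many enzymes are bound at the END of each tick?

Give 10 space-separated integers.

t=0: arr=3 -> substrate=0 bound=3 product=0
t=1: arr=2 -> substrate=1 bound=4 product=0
t=2: arr=0 -> substrate=1 bound=4 product=0
t=3: arr=0 -> substrate=1 bound=4 product=0
t=4: arr=2 -> substrate=0 bound=4 product=3
t=5: arr=2 -> substrate=1 bound=4 product=4
t=6: arr=0 -> substrate=1 bound=4 product=4
t=7: arr=2 -> substrate=3 bound=4 product=4
t=8: arr=2 -> substrate=2 bound=4 product=7
t=9: arr=2 -> substrate=3 bound=4 product=8

Answer: 3 4 4 4 4 4 4 4 4 4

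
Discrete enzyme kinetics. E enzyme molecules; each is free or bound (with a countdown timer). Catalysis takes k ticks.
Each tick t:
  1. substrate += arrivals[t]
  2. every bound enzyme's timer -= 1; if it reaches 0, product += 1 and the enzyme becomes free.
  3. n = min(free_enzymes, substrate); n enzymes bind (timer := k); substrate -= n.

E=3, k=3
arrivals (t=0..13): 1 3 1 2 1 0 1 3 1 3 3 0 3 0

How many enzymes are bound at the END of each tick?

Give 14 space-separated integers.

Answer: 1 3 3 3 3 3 3 3 3 3 3 3 3 3

Derivation:
t=0: arr=1 -> substrate=0 bound=1 product=0
t=1: arr=3 -> substrate=1 bound=3 product=0
t=2: arr=1 -> substrate=2 bound=3 product=0
t=3: arr=2 -> substrate=3 bound=3 product=1
t=4: arr=1 -> substrate=2 bound=3 product=3
t=5: arr=0 -> substrate=2 bound=3 product=3
t=6: arr=1 -> substrate=2 bound=3 product=4
t=7: arr=3 -> substrate=3 bound=3 product=6
t=8: arr=1 -> substrate=4 bound=3 product=6
t=9: arr=3 -> substrate=6 bound=3 product=7
t=10: arr=3 -> substrate=7 bound=3 product=9
t=11: arr=0 -> substrate=7 bound=3 product=9
t=12: arr=3 -> substrate=9 bound=3 product=10
t=13: arr=0 -> substrate=7 bound=3 product=12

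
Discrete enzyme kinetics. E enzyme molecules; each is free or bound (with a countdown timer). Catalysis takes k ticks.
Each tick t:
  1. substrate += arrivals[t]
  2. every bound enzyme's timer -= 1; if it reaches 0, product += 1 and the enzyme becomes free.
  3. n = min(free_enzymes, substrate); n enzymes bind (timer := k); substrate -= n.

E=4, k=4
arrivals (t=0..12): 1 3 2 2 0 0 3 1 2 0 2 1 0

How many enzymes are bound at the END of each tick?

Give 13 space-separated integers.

Answer: 1 4 4 4 4 4 4 4 4 4 4 4 4

Derivation:
t=0: arr=1 -> substrate=0 bound=1 product=0
t=1: arr=3 -> substrate=0 bound=4 product=0
t=2: arr=2 -> substrate=2 bound=4 product=0
t=3: arr=2 -> substrate=4 bound=4 product=0
t=4: arr=0 -> substrate=3 bound=4 product=1
t=5: arr=0 -> substrate=0 bound=4 product=4
t=6: arr=3 -> substrate=3 bound=4 product=4
t=7: arr=1 -> substrate=4 bound=4 product=4
t=8: arr=2 -> substrate=5 bound=4 product=5
t=9: arr=0 -> substrate=2 bound=4 product=8
t=10: arr=2 -> substrate=4 bound=4 product=8
t=11: arr=1 -> substrate=5 bound=4 product=8
t=12: arr=0 -> substrate=4 bound=4 product=9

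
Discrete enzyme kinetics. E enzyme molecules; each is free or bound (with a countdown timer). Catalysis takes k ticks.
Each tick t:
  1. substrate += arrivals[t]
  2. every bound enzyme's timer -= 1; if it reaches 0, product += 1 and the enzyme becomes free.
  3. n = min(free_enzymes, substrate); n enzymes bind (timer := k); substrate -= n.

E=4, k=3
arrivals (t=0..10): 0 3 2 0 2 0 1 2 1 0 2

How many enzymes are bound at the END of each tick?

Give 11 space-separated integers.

Answer: 0 3 4 4 4 3 4 3 4 3 3

Derivation:
t=0: arr=0 -> substrate=0 bound=0 product=0
t=1: arr=3 -> substrate=0 bound=3 product=0
t=2: arr=2 -> substrate=1 bound=4 product=0
t=3: arr=0 -> substrate=1 bound=4 product=0
t=4: arr=2 -> substrate=0 bound=4 product=3
t=5: arr=0 -> substrate=0 bound=3 product=4
t=6: arr=1 -> substrate=0 bound=4 product=4
t=7: arr=2 -> substrate=0 bound=3 product=7
t=8: arr=1 -> substrate=0 bound=4 product=7
t=9: arr=0 -> substrate=0 bound=3 product=8
t=10: arr=2 -> substrate=0 bound=3 product=10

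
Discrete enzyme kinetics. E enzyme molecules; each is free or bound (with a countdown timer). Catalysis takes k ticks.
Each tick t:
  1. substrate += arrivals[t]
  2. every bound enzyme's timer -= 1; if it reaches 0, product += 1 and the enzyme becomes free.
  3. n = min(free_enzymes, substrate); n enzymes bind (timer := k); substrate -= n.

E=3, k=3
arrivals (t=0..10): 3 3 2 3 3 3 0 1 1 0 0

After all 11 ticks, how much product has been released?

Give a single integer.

t=0: arr=3 -> substrate=0 bound=3 product=0
t=1: arr=3 -> substrate=3 bound=3 product=0
t=2: arr=2 -> substrate=5 bound=3 product=0
t=3: arr=3 -> substrate=5 bound=3 product=3
t=4: arr=3 -> substrate=8 bound=3 product=3
t=5: arr=3 -> substrate=11 bound=3 product=3
t=6: arr=0 -> substrate=8 bound=3 product=6
t=7: arr=1 -> substrate=9 bound=3 product=6
t=8: arr=1 -> substrate=10 bound=3 product=6
t=9: arr=0 -> substrate=7 bound=3 product=9
t=10: arr=0 -> substrate=7 bound=3 product=9

Answer: 9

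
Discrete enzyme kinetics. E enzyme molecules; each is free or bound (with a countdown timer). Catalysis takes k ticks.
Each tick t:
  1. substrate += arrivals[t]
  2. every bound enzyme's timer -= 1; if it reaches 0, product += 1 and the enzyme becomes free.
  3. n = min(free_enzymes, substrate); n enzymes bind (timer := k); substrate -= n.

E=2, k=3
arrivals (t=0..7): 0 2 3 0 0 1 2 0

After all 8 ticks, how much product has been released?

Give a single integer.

Answer: 4

Derivation:
t=0: arr=0 -> substrate=0 bound=0 product=0
t=1: arr=2 -> substrate=0 bound=2 product=0
t=2: arr=3 -> substrate=3 bound=2 product=0
t=3: arr=0 -> substrate=3 bound=2 product=0
t=4: arr=0 -> substrate=1 bound=2 product=2
t=5: arr=1 -> substrate=2 bound=2 product=2
t=6: arr=2 -> substrate=4 bound=2 product=2
t=7: arr=0 -> substrate=2 bound=2 product=4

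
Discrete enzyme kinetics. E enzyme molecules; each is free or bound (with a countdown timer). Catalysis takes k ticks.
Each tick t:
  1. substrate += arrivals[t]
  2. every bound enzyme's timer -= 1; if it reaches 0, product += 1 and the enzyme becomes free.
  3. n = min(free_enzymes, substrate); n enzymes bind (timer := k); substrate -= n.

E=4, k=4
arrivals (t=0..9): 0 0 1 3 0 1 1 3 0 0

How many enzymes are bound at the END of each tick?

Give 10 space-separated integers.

t=0: arr=0 -> substrate=0 bound=0 product=0
t=1: arr=0 -> substrate=0 bound=0 product=0
t=2: arr=1 -> substrate=0 bound=1 product=0
t=3: arr=3 -> substrate=0 bound=4 product=0
t=4: arr=0 -> substrate=0 bound=4 product=0
t=5: arr=1 -> substrate=1 bound=4 product=0
t=6: arr=1 -> substrate=1 bound=4 product=1
t=7: arr=3 -> substrate=1 bound=4 product=4
t=8: arr=0 -> substrate=1 bound=4 product=4
t=9: arr=0 -> substrate=1 bound=4 product=4

Answer: 0 0 1 4 4 4 4 4 4 4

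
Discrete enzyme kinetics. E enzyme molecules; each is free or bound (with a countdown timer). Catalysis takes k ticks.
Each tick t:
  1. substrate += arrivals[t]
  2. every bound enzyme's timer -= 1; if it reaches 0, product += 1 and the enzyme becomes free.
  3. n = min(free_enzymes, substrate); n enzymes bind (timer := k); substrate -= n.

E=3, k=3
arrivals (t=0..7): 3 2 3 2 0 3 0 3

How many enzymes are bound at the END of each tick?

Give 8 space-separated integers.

t=0: arr=3 -> substrate=0 bound=3 product=0
t=1: arr=2 -> substrate=2 bound=3 product=0
t=2: arr=3 -> substrate=5 bound=3 product=0
t=3: arr=2 -> substrate=4 bound=3 product=3
t=4: arr=0 -> substrate=4 bound=3 product=3
t=5: arr=3 -> substrate=7 bound=3 product=3
t=6: arr=0 -> substrate=4 bound=3 product=6
t=7: arr=3 -> substrate=7 bound=3 product=6

Answer: 3 3 3 3 3 3 3 3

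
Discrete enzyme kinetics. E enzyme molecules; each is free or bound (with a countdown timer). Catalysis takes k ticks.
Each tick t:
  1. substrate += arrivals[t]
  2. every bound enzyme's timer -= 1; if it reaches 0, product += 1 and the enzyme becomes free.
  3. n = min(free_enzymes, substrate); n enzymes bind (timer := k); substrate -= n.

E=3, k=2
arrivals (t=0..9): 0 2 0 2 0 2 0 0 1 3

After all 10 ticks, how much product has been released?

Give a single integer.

t=0: arr=0 -> substrate=0 bound=0 product=0
t=1: arr=2 -> substrate=0 bound=2 product=0
t=2: arr=0 -> substrate=0 bound=2 product=0
t=3: arr=2 -> substrate=0 bound=2 product=2
t=4: arr=0 -> substrate=0 bound=2 product=2
t=5: arr=2 -> substrate=0 bound=2 product=4
t=6: arr=0 -> substrate=0 bound=2 product=4
t=7: arr=0 -> substrate=0 bound=0 product=6
t=8: arr=1 -> substrate=0 bound=1 product=6
t=9: arr=3 -> substrate=1 bound=3 product=6

Answer: 6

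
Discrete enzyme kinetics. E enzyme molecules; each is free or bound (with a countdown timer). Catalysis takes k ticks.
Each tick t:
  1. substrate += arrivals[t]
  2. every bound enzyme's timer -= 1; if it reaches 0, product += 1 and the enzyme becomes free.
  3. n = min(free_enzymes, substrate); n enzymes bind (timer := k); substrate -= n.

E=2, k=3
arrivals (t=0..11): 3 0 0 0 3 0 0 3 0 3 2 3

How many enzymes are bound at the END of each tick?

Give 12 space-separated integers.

Answer: 2 2 2 1 2 2 2 2 2 2 2 2

Derivation:
t=0: arr=3 -> substrate=1 bound=2 product=0
t=1: arr=0 -> substrate=1 bound=2 product=0
t=2: arr=0 -> substrate=1 bound=2 product=0
t=3: arr=0 -> substrate=0 bound=1 product=2
t=4: arr=3 -> substrate=2 bound=2 product=2
t=5: arr=0 -> substrate=2 bound=2 product=2
t=6: arr=0 -> substrate=1 bound=2 product=3
t=7: arr=3 -> substrate=3 bound=2 product=4
t=8: arr=0 -> substrate=3 bound=2 product=4
t=9: arr=3 -> substrate=5 bound=2 product=5
t=10: arr=2 -> substrate=6 bound=2 product=6
t=11: arr=3 -> substrate=9 bound=2 product=6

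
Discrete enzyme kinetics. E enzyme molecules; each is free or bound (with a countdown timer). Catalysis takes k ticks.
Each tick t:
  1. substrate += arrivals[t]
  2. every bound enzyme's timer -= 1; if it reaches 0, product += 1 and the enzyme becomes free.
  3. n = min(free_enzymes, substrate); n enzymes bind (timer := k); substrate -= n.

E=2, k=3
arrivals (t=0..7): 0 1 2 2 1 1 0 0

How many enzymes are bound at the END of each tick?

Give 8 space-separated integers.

Answer: 0 1 2 2 2 2 2 2

Derivation:
t=0: arr=0 -> substrate=0 bound=0 product=0
t=1: arr=1 -> substrate=0 bound=1 product=0
t=2: arr=2 -> substrate=1 bound=2 product=0
t=3: arr=2 -> substrate=3 bound=2 product=0
t=4: arr=1 -> substrate=3 bound=2 product=1
t=5: arr=1 -> substrate=3 bound=2 product=2
t=6: arr=0 -> substrate=3 bound=2 product=2
t=7: arr=0 -> substrate=2 bound=2 product=3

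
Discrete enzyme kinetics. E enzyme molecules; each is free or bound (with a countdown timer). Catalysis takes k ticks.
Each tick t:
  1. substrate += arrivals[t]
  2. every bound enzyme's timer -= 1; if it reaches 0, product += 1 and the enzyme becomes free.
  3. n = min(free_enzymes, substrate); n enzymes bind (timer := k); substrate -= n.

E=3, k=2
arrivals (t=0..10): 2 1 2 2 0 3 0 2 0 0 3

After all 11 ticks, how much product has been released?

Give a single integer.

Answer: 12

Derivation:
t=0: arr=2 -> substrate=0 bound=2 product=0
t=1: arr=1 -> substrate=0 bound=3 product=0
t=2: arr=2 -> substrate=0 bound=3 product=2
t=3: arr=2 -> substrate=1 bound=3 product=3
t=4: arr=0 -> substrate=0 bound=2 product=5
t=5: arr=3 -> substrate=1 bound=3 product=6
t=6: arr=0 -> substrate=0 bound=3 product=7
t=7: arr=2 -> substrate=0 bound=3 product=9
t=8: arr=0 -> substrate=0 bound=2 product=10
t=9: arr=0 -> substrate=0 bound=0 product=12
t=10: arr=3 -> substrate=0 bound=3 product=12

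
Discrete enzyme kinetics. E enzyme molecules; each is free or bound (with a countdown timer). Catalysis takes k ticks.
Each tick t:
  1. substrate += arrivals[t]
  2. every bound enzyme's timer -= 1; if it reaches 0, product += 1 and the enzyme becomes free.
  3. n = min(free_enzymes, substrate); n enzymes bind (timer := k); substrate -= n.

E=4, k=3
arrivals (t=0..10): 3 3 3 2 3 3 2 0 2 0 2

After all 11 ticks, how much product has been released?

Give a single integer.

Answer: 12

Derivation:
t=0: arr=3 -> substrate=0 bound=3 product=0
t=1: arr=3 -> substrate=2 bound=4 product=0
t=2: arr=3 -> substrate=5 bound=4 product=0
t=3: arr=2 -> substrate=4 bound=4 product=3
t=4: arr=3 -> substrate=6 bound=4 product=4
t=5: arr=3 -> substrate=9 bound=4 product=4
t=6: arr=2 -> substrate=8 bound=4 product=7
t=7: arr=0 -> substrate=7 bound=4 product=8
t=8: arr=2 -> substrate=9 bound=4 product=8
t=9: arr=0 -> substrate=6 bound=4 product=11
t=10: arr=2 -> substrate=7 bound=4 product=12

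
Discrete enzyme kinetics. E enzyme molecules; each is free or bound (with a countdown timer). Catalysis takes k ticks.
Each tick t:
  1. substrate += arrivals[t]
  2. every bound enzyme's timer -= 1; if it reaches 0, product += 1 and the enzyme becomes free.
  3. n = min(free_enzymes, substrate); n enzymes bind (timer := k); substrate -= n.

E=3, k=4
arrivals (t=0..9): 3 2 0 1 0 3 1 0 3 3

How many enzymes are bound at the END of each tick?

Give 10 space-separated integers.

t=0: arr=3 -> substrate=0 bound=3 product=0
t=1: arr=2 -> substrate=2 bound=3 product=0
t=2: arr=0 -> substrate=2 bound=3 product=0
t=3: arr=1 -> substrate=3 bound=3 product=0
t=4: arr=0 -> substrate=0 bound=3 product=3
t=5: arr=3 -> substrate=3 bound=3 product=3
t=6: arr=1 -> substrate=4 bound=3 product=3
t=7: arr=0 -> substrate=4 bound=3 product=3
t=8: arr=3 -> substrate=4 bound=3 product=6
t=9: arr=3 -> substrate=7 bound=3 product=6

Answer: 3 3 3 3 3 3 3 3 3 3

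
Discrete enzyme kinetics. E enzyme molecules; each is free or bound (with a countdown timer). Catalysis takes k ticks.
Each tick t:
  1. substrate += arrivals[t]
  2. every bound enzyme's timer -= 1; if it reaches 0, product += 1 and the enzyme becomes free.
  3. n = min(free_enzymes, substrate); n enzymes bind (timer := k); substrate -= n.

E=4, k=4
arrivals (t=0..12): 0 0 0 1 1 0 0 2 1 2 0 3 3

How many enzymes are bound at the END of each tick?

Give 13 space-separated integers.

Answer: 0 0 0 1 2 2 2 3 3 4 4 4 4

Derivation:
t=0: arr=0 -> substrate=0 bound=0 product=0
t=1: arr=0 -> substrate=0 bound=0 product=0
t=2: arr=0 -> substrate=0 bound=0 product=0
t=3: arr=1 -> substrate=0 bound=1 product=0
t=4: arr=1 -> substrate=0 bound=2 product=0
t=5: arr=0 -> substrate=0 bound=2 product=0
t=6: arr=0 -> substrate=0 bound=2 product=0
t=7: arr=2 -> substrate=0 bound=3 product=1
t=8: arr=1 -> substrate=0 bound=3 product=2
t=9: arr=2 -> substrate=1 bound=4 product=2
t=10: arr=0 -> substrate=1 bound=4 product=2
t=11: arr=3 -> substrate=2 bound=4 product=4
t=12: arr=3 -> substrate=4 bound=4 product=5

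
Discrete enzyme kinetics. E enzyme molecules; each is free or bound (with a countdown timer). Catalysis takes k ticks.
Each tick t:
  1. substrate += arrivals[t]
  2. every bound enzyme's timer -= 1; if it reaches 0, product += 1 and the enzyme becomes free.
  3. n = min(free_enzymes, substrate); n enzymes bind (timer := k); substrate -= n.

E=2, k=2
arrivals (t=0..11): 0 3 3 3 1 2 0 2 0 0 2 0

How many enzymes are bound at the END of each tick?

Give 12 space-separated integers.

Answer: 0 2 2 2 2 2 2 2 2 2 2 2

Derivation:
t=0: arr=0 -> substrate=0 bound=0 product=0
t=1: arr=3 -> substrate=1 bound=2 product=0
t=2: arr=3 -> substrate=4 bound=2 product=0
t=3: arr=3 -> substrate=5 bound=2 product=2
t=4: arr=1 -> substrate=6 bound=2 product=2
t=5: arr=2 -> substrate=6 bound=2 product=4
t=6: arr=0 -> substrate=6 bound=2 product=4
t=7: arr=2 -> substrate=6 bound=2 product=6
t=8: arr=0 -> substrate=6 bound=2 product=6
t=9: arr=0 -> substrate=4 bound=2 product=8
t=10: arr=2 -> substrate=6 bound=2 product=8
t=11: arr=0 -> substrate=4 bound=2 product=10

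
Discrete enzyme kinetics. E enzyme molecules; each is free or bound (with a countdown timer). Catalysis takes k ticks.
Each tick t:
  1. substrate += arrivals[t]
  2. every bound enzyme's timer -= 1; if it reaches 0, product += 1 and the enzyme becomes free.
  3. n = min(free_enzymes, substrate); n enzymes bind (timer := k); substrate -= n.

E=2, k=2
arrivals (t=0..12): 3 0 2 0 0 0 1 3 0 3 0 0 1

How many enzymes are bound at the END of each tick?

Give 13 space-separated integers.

Answer: 2 2 2 2 1 1 1 2 2 2 2 2 2

Derivation:
t=0: arr=3 -> substrate=1 bound=2 product=0
t=1: arr=0 -> substrate=1 bound=2 product=0
t=2: arr=2 -> substrate=1 bound=2 product=2
t=3: arr=0 -> substrate=1 bound=2 product=2
t=4: arr=0 -> substrate=0 bound=1 product=4
t=5: arr=0 -> substrate=0 bound=1 product=4
t=6: arr=1 -> substrate=0 bound=1 product=5
t=7: arr=3 -> substrate=2 bound=2 product=5
t=8: arr=0 -> substrate=1 bound=2 product=6
t=9: arr=3 -> substrate=3 bound=2 product=7
t=10: arr=0 -> substrate=2 bound=2 product=8
t=11: arr=0 -> substrate=1 bound=2 product=9
t=12: arr=1 -> substrate=1 bound=2 product=10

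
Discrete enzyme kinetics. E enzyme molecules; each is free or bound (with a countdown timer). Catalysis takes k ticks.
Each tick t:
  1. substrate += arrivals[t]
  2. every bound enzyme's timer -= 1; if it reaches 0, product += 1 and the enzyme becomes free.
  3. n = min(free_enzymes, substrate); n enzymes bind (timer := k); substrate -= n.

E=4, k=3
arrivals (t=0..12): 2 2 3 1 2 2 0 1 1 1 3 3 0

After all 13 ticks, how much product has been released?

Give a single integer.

Answer: 14

Derivation:
t=0: arr=2 -> substrate=0 bound=2 product=0
t=1: arr=2 -> substrate=0 bound=4 product=0
t=2: arr=3 -> substrate=3 bound=4 product=0
t=3: arr=1 -> substrate=2 bound=4 product=2
t=4: arr=2 -> substrate=2 bound=4 product=4
t=5: arr=2 -> substrate=4 bound=4 product=4
t=6: arr=0 -> substrate=2 bound=4 product=6
t=7: arr=1 -> substrate=1 bound=4 product=8
t=8: arr=1 -> substrate=2 bound=4 product=8
t=9: arr=1 -> substrate=1 bound=4 product=10
t=10: arr=3 -> substrate=2 bound=4 product=12
t=11: arr=3 -> substrate=5 bound=4 product=12
t=12: arr=0 -> substrate=3 bound=4 product=14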